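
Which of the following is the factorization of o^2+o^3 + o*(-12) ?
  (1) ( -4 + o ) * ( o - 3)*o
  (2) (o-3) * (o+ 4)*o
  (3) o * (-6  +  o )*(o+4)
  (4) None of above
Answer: 2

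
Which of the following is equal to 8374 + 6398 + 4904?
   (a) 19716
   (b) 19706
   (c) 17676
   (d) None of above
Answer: d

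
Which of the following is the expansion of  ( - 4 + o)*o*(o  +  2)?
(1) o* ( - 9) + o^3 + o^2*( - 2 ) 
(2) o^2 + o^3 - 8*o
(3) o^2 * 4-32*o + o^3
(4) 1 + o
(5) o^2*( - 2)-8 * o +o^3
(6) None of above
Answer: 5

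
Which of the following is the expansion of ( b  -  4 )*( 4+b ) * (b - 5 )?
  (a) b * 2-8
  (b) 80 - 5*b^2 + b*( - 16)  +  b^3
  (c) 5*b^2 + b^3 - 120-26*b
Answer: b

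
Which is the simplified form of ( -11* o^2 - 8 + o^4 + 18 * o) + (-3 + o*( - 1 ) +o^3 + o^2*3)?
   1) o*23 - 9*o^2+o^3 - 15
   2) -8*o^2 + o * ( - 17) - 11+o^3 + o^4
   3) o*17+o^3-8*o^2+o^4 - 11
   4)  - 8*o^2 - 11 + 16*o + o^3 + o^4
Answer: 3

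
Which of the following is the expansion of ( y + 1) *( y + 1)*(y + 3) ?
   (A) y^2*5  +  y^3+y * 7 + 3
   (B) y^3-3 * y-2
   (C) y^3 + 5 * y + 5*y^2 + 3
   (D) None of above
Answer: A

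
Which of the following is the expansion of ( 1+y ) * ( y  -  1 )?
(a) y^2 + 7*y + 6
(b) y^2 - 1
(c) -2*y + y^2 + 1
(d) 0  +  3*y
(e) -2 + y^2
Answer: b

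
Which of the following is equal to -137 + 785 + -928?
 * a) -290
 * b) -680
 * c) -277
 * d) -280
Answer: d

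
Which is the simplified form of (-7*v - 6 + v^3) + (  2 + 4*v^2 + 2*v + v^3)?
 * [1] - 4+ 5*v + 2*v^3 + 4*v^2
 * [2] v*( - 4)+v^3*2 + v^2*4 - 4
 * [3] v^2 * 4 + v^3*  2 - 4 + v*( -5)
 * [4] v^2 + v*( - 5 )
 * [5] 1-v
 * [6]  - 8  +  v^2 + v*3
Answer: 3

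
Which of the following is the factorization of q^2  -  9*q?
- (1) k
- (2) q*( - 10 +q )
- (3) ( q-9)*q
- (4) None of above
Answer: 3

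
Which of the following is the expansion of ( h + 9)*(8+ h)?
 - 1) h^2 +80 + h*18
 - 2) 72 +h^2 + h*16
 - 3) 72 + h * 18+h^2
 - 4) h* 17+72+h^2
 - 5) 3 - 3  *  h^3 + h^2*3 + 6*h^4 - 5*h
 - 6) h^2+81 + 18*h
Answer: 4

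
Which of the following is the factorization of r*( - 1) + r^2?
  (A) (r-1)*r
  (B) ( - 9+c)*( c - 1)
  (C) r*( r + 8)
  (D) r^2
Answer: A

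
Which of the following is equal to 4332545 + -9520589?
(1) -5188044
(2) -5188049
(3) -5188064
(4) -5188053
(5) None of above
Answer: 1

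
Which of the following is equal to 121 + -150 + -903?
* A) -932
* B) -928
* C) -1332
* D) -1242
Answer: A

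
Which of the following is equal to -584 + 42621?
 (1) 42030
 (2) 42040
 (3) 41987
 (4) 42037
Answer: 4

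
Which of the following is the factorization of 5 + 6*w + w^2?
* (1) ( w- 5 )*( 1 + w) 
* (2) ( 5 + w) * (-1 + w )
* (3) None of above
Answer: 3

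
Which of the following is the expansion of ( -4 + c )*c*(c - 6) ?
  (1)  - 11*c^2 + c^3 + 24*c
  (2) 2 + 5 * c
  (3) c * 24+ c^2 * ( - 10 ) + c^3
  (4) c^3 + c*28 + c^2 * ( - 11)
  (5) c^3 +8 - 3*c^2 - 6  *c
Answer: 3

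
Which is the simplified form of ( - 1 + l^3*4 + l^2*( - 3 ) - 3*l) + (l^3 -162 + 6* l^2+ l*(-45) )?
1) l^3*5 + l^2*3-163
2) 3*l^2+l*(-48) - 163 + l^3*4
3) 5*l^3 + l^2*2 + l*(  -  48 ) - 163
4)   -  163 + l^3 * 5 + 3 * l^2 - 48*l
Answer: 4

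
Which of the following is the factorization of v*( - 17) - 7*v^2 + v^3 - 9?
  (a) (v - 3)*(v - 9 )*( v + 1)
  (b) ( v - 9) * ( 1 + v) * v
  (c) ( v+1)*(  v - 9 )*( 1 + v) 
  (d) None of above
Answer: c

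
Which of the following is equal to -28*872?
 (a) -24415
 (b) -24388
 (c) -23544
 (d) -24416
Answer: d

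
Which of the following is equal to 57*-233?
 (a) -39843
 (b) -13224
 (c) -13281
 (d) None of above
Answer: c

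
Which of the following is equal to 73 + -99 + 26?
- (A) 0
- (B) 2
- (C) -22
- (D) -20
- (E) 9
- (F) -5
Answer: A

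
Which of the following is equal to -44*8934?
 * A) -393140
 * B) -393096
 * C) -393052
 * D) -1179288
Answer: B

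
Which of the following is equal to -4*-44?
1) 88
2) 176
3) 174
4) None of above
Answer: 2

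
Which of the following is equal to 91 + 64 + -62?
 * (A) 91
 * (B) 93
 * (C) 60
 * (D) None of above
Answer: B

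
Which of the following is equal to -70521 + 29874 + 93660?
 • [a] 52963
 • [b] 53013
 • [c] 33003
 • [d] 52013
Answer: b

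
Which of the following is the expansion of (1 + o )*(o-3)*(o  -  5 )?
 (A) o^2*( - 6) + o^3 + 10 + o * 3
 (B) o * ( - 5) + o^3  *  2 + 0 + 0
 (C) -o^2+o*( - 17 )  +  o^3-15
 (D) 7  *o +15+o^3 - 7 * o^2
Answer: D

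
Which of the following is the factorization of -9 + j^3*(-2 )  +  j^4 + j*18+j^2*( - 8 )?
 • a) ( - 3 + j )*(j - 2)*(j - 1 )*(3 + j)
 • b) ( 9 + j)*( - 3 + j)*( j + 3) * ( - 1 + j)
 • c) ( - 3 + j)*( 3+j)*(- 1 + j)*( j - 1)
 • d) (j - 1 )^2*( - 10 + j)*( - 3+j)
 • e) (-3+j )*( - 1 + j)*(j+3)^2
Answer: c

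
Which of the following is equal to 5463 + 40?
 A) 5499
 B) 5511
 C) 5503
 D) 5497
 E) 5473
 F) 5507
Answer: C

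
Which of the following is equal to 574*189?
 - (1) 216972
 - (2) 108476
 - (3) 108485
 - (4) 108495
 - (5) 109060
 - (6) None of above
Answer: 6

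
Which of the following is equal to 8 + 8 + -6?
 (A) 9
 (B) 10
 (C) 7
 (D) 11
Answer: B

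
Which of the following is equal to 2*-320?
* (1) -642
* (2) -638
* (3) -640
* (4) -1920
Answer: 3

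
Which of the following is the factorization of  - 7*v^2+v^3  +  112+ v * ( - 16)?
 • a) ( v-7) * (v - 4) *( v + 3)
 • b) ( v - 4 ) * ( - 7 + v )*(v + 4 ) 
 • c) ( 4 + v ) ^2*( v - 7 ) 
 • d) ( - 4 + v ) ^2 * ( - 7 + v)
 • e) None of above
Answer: b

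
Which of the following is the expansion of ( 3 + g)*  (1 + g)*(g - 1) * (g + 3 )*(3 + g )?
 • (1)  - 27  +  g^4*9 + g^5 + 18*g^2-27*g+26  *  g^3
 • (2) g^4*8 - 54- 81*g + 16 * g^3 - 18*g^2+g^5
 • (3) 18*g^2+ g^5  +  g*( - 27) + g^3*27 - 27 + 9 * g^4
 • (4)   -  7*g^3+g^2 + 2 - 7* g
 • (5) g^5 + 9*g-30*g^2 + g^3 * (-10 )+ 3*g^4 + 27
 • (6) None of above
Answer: 1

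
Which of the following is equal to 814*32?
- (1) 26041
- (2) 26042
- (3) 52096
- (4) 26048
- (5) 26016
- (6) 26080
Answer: 4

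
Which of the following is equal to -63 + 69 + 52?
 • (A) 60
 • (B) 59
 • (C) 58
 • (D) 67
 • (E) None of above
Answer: C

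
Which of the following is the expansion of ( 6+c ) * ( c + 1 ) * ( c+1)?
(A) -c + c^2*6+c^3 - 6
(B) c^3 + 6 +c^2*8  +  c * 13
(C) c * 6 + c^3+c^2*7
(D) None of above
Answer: B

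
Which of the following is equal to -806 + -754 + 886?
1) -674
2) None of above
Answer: 1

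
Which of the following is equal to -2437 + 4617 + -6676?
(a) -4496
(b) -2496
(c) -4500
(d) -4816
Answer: a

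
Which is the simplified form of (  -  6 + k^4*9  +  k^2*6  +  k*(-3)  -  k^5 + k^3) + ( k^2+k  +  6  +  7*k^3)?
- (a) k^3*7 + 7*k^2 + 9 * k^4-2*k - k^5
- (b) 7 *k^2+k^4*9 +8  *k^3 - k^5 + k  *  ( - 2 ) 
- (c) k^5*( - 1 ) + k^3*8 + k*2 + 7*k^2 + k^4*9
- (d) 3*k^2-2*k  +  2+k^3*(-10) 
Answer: b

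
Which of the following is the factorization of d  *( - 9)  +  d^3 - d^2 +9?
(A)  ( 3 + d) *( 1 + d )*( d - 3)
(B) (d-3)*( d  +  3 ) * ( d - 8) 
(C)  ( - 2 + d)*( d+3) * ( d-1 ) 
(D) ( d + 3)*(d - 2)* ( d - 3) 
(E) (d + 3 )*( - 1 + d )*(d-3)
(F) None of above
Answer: E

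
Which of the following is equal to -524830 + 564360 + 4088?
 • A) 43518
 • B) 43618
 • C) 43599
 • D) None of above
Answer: B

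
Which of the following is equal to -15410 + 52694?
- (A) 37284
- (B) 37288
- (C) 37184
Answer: A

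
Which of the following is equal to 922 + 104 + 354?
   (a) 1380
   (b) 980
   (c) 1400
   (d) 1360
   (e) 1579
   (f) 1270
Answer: a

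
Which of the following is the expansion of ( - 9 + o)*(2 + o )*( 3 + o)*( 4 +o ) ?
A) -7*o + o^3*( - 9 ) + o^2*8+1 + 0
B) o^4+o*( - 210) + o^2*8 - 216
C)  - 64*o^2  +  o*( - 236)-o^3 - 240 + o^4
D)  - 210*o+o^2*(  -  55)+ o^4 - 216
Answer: D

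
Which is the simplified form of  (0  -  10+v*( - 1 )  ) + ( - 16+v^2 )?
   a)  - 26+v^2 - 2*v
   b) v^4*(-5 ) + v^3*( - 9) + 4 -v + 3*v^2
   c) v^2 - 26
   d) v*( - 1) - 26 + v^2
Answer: d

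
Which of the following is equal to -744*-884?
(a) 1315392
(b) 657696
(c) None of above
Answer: b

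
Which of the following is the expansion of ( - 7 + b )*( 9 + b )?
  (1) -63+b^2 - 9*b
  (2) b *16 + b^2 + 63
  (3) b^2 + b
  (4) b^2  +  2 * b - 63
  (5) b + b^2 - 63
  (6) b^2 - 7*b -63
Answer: 4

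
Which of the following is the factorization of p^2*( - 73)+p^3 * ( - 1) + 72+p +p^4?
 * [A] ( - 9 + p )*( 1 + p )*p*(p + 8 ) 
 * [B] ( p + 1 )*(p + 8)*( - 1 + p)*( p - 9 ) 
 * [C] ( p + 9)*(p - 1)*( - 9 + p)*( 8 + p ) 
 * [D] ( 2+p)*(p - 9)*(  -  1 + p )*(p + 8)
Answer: B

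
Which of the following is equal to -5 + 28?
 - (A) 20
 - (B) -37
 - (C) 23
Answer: C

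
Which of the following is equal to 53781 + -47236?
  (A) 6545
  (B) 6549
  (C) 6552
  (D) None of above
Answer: A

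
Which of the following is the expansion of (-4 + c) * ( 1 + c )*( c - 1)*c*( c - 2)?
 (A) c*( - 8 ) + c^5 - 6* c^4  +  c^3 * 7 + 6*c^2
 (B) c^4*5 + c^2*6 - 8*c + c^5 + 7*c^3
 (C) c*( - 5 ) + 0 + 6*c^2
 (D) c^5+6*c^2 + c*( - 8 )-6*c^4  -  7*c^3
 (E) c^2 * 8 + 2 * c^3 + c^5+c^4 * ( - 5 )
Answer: A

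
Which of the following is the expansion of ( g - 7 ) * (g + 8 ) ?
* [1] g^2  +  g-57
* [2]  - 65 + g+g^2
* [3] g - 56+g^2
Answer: 3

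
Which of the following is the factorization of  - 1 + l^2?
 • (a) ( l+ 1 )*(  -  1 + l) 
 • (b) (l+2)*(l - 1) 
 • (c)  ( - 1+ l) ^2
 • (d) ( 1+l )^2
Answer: a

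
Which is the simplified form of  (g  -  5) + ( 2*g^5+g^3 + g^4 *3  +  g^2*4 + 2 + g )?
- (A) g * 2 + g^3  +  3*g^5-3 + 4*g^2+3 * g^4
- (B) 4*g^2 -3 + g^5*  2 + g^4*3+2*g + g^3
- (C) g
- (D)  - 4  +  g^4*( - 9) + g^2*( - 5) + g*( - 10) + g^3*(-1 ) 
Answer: B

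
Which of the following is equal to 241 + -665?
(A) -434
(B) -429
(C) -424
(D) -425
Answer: C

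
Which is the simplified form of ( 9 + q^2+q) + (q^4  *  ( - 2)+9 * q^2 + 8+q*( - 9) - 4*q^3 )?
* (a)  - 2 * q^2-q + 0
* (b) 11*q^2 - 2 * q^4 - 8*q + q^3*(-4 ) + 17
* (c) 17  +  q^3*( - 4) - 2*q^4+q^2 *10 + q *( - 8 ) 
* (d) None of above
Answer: c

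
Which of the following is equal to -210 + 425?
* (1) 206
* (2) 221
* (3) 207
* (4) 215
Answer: 4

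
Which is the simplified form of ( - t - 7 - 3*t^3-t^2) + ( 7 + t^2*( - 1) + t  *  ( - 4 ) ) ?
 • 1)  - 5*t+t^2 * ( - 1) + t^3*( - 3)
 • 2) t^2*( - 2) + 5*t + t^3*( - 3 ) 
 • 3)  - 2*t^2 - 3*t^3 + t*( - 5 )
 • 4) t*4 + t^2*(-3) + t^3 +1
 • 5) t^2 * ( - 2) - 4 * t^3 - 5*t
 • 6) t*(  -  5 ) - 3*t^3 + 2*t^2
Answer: 3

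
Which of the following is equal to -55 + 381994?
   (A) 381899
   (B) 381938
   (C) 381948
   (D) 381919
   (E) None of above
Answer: E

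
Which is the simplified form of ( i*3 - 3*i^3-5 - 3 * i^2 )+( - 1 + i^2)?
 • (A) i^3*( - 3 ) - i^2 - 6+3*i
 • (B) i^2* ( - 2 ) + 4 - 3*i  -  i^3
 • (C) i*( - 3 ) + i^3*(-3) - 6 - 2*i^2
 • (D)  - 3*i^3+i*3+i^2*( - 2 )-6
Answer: D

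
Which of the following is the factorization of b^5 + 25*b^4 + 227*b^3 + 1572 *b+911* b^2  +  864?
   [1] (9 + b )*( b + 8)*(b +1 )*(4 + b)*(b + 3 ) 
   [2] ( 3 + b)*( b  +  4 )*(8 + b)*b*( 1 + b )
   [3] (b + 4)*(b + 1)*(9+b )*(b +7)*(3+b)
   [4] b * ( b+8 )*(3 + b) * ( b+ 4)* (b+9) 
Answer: 1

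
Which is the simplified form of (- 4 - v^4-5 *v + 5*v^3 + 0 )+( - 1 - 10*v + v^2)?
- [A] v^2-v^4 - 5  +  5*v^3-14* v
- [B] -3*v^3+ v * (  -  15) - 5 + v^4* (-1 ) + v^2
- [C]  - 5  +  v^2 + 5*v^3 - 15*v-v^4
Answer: C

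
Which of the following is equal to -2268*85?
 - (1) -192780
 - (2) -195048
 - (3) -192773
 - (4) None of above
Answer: 1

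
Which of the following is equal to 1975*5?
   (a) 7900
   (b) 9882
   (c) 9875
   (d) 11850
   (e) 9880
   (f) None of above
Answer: c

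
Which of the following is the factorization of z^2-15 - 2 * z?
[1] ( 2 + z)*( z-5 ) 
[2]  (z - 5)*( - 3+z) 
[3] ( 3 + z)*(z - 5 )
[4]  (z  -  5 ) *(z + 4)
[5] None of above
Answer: 3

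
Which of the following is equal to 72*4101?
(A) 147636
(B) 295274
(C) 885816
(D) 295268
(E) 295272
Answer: E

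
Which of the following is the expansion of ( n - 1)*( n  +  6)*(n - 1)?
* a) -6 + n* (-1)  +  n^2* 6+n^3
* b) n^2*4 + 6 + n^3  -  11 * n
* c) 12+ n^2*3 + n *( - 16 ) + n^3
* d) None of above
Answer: b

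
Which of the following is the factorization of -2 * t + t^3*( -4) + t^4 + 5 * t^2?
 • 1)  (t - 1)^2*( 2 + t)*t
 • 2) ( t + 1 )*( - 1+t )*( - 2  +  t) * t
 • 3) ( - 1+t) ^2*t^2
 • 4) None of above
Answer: 4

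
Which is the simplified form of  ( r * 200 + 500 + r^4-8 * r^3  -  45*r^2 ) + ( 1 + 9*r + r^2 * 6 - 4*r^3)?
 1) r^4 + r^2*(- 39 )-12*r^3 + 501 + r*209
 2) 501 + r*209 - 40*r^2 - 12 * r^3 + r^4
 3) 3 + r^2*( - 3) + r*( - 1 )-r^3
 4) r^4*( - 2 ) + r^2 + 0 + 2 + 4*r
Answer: 1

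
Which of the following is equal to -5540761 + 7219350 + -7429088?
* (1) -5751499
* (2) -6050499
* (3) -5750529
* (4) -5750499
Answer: 4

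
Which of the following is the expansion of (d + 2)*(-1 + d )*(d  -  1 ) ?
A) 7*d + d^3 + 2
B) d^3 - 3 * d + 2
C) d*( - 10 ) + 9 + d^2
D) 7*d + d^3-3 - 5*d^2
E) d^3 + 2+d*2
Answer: B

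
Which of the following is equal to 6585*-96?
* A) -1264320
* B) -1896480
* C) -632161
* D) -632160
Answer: D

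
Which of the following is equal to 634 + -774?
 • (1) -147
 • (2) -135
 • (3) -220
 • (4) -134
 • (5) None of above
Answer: 5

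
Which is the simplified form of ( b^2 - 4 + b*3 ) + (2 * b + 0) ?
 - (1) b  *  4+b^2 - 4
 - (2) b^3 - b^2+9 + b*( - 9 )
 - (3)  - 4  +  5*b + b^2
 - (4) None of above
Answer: 3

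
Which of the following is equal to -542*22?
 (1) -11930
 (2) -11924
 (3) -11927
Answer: 2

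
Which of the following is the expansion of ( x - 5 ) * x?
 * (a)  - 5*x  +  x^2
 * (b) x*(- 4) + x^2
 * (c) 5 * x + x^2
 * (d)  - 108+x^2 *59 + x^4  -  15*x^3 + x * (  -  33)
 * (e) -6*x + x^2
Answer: a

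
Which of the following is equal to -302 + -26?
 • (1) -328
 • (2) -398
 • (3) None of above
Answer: 1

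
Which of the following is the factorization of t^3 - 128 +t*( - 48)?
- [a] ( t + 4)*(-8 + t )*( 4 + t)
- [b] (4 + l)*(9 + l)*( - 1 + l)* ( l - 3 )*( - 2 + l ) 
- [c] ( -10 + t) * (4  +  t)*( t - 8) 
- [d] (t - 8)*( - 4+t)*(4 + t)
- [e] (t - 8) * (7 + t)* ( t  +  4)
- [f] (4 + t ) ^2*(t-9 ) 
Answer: a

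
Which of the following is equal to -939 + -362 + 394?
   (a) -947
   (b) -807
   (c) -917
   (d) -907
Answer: d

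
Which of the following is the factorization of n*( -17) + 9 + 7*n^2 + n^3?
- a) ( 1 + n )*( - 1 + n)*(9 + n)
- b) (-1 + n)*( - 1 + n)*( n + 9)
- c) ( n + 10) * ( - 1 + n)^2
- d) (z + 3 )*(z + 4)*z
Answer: b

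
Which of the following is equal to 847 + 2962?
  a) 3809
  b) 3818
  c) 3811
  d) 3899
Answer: a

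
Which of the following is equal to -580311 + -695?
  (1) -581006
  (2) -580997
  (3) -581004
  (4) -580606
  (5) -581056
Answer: 1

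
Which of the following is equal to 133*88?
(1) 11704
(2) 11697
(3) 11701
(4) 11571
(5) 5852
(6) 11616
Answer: 1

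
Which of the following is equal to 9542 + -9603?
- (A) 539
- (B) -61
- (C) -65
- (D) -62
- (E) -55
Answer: B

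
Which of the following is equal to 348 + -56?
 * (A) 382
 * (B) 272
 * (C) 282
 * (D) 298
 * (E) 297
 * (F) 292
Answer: F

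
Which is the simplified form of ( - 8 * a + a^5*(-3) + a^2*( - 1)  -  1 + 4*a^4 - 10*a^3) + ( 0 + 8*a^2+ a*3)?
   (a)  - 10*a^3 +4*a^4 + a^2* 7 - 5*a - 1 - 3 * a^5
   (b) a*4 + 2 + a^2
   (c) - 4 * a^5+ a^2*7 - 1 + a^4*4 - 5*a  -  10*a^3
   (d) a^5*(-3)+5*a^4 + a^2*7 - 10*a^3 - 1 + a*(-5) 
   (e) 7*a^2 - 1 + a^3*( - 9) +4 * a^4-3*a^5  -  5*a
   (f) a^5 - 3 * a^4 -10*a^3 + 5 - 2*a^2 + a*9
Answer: a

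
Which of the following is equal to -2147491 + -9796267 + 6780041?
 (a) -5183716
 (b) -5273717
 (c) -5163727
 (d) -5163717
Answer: d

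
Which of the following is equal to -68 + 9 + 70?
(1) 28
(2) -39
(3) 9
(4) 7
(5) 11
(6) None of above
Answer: 5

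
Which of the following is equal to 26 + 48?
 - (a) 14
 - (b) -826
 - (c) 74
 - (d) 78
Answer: c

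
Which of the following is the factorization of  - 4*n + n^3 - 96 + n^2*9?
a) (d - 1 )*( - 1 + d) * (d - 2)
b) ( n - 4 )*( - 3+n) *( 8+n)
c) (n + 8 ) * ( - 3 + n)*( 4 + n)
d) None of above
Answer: c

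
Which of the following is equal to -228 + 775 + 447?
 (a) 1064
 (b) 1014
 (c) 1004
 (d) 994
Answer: d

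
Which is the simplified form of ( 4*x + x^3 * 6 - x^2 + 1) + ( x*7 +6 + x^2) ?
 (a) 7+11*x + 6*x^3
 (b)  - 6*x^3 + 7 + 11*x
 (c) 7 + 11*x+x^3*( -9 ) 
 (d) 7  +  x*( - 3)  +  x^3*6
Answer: a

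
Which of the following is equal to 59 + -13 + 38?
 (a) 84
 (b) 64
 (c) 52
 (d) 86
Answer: a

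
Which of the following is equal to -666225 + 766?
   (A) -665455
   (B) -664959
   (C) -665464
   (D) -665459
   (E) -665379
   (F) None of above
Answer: D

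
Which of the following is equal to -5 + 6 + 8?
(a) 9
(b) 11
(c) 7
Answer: a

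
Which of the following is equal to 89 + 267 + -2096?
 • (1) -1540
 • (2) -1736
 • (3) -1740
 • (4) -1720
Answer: 3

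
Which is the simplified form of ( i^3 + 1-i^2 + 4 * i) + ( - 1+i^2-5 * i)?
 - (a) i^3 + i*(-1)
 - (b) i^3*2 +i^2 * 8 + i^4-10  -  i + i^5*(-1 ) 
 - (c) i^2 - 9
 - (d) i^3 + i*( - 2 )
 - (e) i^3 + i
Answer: a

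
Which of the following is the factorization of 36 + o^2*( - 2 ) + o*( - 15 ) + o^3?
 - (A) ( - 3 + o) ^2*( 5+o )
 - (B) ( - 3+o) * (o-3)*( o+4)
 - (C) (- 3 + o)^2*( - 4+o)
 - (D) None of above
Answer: B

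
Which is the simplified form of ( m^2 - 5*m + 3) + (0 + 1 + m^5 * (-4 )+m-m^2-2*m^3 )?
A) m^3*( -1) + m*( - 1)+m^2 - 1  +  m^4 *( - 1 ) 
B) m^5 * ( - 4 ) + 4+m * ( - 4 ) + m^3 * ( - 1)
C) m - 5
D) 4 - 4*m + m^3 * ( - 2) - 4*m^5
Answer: D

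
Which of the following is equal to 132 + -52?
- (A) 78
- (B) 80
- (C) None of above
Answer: B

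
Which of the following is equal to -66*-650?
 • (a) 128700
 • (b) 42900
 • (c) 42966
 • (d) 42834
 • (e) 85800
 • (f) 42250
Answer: b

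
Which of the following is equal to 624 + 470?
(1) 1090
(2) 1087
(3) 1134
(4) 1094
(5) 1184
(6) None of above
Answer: 4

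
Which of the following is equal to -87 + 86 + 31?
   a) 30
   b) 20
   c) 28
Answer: a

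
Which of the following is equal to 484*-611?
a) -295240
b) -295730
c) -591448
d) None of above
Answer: d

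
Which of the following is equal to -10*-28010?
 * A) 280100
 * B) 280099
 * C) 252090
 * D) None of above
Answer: A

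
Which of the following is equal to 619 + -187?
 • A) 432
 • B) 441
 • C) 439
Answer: A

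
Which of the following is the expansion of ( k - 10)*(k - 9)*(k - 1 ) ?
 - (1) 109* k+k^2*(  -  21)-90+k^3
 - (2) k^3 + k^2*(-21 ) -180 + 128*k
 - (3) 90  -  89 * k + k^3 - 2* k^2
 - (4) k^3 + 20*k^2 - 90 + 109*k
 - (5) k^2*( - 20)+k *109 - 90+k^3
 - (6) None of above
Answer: 5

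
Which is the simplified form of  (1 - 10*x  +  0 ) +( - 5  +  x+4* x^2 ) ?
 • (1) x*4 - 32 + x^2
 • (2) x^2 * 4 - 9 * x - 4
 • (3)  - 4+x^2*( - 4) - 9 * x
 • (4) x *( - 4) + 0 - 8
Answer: 2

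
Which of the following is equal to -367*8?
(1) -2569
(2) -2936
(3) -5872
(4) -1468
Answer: 2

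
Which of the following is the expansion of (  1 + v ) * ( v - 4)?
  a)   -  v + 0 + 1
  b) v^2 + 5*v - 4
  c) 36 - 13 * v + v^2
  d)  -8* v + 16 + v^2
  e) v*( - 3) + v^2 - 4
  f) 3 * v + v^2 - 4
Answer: e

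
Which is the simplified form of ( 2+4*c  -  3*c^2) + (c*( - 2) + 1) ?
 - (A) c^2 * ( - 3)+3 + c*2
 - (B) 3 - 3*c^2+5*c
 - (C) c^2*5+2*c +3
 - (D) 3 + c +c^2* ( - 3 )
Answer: A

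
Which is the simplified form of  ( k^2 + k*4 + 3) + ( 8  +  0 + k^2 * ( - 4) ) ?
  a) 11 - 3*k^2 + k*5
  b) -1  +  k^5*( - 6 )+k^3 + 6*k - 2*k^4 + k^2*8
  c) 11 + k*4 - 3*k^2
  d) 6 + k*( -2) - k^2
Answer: c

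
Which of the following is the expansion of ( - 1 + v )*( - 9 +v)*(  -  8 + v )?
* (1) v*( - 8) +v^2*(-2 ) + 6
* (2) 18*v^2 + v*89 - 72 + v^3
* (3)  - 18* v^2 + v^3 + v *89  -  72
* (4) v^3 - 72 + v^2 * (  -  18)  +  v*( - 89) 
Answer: 3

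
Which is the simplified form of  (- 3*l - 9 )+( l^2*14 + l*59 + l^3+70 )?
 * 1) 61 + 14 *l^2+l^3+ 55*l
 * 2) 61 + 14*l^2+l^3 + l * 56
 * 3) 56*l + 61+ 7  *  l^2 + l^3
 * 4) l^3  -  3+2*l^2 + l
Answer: 2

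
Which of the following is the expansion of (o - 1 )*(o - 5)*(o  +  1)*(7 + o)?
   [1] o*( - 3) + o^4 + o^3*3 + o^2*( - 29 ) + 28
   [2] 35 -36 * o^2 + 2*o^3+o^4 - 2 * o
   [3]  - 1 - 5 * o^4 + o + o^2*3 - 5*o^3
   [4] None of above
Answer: 2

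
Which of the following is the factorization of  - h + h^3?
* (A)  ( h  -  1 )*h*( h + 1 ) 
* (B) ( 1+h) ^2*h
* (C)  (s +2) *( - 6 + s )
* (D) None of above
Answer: A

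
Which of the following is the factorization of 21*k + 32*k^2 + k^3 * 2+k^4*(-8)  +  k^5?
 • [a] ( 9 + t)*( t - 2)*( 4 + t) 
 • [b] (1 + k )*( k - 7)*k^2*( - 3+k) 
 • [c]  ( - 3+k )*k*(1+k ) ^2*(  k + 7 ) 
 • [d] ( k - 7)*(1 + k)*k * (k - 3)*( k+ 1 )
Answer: d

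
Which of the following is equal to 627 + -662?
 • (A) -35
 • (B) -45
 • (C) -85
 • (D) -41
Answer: A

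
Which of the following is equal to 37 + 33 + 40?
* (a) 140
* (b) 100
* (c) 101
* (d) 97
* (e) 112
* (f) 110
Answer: f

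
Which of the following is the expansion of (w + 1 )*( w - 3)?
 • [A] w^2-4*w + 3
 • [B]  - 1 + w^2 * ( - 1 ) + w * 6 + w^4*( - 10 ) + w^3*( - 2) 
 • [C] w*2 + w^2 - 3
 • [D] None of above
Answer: D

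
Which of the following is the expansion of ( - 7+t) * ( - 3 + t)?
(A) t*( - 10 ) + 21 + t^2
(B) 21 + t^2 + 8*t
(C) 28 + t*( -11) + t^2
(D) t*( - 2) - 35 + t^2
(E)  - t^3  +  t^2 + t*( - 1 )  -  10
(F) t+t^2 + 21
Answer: A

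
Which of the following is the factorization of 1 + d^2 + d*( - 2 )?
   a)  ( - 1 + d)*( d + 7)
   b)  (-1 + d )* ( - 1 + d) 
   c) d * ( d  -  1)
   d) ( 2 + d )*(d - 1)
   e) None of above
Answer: b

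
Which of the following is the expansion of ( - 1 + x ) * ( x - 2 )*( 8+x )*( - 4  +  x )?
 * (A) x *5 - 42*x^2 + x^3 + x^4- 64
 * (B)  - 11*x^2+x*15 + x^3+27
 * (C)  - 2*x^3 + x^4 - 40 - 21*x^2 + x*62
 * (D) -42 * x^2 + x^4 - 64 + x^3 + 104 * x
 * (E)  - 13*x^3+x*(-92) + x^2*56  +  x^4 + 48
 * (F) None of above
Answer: D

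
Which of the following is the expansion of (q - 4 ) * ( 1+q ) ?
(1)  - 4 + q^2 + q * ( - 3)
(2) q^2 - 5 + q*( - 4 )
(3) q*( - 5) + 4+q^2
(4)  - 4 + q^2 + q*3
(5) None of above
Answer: 1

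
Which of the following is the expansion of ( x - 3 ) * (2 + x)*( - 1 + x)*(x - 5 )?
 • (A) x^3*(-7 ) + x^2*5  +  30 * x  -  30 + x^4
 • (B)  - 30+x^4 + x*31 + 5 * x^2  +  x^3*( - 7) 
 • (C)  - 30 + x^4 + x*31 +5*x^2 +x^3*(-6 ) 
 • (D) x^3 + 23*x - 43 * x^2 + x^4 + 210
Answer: B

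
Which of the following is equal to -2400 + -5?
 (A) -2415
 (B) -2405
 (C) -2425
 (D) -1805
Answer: B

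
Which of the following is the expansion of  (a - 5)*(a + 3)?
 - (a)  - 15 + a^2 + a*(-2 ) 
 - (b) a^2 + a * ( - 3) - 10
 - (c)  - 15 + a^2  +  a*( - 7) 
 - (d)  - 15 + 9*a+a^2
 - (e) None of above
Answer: a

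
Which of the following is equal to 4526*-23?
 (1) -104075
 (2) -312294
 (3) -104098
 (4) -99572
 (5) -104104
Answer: 3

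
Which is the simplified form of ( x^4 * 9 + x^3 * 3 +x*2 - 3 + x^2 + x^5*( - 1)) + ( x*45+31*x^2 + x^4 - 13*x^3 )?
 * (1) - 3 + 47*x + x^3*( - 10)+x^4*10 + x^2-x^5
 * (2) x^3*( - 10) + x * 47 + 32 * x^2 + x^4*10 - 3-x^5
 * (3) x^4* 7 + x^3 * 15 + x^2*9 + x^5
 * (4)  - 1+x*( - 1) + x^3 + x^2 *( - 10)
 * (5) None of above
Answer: 2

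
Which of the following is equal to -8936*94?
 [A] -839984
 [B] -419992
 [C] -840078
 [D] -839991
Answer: A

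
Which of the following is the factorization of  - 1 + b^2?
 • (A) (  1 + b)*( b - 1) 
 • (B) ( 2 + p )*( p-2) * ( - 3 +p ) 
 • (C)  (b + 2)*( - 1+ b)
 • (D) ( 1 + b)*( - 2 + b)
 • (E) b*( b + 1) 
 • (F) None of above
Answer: A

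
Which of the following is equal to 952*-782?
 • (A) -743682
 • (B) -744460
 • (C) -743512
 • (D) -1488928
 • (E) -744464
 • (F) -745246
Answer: E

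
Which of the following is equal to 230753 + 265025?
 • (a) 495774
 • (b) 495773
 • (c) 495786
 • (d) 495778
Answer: d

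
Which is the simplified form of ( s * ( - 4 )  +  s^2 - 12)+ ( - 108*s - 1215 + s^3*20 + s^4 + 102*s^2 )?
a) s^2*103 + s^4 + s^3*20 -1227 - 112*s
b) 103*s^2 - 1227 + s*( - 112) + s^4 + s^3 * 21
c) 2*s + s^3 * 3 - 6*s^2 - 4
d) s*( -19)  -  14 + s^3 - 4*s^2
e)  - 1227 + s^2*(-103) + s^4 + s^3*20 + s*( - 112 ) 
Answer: a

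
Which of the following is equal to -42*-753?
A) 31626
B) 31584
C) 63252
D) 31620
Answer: A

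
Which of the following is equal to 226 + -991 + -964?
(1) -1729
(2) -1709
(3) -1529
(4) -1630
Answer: 1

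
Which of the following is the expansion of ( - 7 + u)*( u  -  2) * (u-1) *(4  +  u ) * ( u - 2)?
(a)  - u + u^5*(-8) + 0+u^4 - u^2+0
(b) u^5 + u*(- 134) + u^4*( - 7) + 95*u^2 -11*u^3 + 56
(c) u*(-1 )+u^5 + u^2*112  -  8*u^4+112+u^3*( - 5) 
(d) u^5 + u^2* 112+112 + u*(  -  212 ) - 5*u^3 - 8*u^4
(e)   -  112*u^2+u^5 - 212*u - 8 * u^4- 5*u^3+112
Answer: d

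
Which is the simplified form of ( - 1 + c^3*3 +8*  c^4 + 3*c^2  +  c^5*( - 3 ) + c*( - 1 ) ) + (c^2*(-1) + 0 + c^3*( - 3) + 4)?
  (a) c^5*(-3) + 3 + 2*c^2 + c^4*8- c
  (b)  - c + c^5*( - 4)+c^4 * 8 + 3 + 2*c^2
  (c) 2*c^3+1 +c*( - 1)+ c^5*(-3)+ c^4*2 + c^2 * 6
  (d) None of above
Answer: a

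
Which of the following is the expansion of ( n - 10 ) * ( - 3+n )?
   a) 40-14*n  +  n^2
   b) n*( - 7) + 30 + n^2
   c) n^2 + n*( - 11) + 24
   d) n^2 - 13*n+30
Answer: d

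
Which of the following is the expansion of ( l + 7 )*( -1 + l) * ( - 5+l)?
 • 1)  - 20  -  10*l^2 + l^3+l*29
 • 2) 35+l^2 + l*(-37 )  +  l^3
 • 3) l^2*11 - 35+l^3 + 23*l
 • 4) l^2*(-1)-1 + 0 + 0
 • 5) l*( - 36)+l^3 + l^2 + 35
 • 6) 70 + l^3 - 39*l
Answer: 2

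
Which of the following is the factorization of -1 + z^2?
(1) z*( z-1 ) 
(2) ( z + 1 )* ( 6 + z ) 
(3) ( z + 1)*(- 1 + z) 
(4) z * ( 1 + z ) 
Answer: 3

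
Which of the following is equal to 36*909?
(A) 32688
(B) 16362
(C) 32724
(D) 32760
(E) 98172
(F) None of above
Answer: C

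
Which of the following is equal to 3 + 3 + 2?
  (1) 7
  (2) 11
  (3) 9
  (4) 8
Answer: 4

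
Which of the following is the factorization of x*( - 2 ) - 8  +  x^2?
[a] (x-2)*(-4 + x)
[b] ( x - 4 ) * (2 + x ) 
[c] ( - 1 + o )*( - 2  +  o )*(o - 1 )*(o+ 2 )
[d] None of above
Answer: b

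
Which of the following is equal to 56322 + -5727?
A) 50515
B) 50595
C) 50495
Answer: B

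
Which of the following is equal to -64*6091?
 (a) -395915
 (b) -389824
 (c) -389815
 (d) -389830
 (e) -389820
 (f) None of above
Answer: b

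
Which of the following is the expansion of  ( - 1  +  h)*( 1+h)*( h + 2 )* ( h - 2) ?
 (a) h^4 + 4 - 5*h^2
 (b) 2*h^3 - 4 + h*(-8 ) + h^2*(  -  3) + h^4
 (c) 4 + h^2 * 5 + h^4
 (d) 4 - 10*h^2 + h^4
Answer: a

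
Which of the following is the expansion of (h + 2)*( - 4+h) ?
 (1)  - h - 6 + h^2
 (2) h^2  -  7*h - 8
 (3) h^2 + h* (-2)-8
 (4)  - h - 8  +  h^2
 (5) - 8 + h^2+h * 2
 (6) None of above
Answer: 3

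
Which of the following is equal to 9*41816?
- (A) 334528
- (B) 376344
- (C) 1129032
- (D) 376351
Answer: B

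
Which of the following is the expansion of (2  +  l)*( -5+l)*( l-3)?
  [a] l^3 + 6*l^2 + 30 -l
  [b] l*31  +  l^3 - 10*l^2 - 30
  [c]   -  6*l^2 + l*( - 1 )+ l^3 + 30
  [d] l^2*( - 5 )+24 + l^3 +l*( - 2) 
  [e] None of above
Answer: c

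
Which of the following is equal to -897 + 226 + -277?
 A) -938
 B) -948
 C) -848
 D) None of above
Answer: B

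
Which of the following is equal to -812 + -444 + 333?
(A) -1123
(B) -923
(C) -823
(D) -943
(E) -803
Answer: B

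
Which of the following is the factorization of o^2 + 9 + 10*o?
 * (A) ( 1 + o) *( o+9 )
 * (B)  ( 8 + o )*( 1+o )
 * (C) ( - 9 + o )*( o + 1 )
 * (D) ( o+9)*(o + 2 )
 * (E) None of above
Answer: A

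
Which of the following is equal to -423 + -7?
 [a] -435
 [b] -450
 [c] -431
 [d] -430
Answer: d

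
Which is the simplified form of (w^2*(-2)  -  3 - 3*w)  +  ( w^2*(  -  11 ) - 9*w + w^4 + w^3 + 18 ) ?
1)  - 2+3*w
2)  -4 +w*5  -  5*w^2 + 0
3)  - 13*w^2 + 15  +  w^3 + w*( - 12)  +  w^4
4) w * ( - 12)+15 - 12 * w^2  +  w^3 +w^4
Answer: 3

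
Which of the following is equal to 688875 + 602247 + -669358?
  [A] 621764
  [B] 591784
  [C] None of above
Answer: A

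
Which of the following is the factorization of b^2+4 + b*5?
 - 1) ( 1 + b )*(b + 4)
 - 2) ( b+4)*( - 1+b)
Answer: 1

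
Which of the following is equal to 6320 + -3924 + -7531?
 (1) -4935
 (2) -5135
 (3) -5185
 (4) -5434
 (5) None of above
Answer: 2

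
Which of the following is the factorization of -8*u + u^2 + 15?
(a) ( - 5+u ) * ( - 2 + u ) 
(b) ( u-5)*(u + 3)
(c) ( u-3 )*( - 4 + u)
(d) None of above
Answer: d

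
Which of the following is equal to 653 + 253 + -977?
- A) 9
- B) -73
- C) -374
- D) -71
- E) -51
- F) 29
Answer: D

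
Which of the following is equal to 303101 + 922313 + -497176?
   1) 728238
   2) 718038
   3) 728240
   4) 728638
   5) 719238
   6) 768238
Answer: 1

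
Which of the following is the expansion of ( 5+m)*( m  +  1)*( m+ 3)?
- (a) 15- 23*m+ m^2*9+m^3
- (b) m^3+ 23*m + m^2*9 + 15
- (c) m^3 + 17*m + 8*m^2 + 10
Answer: b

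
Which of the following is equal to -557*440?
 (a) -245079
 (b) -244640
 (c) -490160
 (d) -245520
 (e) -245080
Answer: e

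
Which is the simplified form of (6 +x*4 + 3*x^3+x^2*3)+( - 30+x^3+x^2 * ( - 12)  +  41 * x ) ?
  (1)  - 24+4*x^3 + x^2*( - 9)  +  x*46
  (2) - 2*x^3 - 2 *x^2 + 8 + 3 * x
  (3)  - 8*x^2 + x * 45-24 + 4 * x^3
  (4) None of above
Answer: 4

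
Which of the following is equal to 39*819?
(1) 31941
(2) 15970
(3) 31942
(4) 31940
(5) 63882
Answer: 1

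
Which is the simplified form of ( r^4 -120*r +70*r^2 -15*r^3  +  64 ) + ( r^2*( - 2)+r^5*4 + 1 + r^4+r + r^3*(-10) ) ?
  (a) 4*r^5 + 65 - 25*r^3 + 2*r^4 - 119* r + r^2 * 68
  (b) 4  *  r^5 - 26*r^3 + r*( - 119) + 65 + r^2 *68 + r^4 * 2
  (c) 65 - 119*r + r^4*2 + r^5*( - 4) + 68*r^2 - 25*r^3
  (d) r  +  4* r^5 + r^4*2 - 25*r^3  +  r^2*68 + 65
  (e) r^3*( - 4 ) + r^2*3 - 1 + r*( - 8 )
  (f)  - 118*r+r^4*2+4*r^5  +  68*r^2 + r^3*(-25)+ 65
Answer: a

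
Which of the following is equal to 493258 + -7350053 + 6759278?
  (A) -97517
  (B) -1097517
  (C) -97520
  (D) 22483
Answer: A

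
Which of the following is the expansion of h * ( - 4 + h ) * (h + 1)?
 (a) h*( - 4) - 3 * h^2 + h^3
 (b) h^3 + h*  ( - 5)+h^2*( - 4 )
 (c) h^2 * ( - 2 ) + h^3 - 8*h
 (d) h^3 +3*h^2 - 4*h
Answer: a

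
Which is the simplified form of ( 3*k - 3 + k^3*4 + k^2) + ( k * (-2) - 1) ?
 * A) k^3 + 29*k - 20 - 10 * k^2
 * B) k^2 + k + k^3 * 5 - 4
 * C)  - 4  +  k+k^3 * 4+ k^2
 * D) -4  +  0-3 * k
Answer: C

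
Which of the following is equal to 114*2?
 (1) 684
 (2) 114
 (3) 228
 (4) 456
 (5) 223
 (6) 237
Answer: 3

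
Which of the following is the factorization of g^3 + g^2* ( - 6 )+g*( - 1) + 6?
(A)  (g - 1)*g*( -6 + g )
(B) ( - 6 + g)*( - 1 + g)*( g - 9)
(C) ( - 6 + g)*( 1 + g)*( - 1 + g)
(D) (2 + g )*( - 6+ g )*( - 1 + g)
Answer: C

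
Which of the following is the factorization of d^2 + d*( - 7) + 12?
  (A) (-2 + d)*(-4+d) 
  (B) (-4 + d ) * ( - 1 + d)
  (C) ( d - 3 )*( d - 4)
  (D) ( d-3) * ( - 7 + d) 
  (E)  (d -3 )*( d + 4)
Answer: C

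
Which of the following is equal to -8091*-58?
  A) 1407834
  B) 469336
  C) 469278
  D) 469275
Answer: C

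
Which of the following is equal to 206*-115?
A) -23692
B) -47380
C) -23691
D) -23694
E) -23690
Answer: E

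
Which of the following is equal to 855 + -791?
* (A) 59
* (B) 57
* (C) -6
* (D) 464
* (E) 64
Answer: E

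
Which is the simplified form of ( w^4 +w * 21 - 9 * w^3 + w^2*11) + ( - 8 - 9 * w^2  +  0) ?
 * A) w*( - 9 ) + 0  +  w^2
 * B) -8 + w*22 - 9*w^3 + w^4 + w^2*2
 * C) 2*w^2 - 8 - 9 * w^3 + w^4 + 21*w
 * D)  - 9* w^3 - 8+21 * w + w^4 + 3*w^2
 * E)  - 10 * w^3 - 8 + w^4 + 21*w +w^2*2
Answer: C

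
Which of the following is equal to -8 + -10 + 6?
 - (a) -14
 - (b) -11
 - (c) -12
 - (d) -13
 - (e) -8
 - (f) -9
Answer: c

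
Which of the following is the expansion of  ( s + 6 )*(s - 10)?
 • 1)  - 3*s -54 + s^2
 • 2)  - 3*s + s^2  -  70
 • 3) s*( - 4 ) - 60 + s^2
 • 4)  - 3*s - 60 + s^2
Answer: 3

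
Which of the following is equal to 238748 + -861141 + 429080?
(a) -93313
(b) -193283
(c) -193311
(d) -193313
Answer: d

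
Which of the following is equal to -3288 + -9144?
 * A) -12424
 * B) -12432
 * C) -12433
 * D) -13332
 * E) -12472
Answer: B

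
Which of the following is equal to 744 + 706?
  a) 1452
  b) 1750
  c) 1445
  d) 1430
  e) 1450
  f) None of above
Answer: e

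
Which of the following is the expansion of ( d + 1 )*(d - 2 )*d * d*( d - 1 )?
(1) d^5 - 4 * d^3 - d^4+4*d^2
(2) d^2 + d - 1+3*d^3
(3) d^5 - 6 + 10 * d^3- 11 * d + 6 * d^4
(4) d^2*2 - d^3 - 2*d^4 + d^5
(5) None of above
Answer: 4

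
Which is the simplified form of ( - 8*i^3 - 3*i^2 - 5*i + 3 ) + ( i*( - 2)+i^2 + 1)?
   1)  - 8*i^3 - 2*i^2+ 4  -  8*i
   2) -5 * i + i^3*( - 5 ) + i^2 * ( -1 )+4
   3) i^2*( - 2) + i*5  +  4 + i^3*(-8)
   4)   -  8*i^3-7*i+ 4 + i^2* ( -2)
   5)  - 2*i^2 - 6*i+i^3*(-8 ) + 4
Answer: 4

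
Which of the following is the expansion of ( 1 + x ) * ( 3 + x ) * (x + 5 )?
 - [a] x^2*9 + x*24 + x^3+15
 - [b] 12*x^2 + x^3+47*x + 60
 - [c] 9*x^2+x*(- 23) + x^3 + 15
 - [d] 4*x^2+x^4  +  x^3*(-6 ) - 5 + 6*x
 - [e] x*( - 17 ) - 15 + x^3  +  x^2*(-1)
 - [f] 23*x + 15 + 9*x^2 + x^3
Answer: f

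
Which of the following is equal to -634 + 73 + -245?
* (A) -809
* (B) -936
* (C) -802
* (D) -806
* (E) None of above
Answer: D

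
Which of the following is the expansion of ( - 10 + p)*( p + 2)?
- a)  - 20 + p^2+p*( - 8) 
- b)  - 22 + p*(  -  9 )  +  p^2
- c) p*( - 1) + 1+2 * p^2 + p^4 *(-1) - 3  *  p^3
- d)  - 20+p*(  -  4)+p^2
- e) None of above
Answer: a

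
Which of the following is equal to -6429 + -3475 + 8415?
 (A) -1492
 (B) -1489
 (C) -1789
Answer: B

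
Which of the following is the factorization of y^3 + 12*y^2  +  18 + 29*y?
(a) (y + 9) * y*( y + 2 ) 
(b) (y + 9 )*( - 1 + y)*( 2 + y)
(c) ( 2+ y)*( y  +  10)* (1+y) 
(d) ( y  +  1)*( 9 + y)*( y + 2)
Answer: d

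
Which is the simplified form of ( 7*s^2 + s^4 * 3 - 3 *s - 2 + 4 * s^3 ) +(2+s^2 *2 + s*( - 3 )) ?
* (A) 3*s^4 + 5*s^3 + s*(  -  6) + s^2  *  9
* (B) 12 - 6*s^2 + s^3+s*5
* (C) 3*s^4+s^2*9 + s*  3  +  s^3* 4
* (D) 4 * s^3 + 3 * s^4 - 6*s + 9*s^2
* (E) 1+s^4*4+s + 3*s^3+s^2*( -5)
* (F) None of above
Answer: D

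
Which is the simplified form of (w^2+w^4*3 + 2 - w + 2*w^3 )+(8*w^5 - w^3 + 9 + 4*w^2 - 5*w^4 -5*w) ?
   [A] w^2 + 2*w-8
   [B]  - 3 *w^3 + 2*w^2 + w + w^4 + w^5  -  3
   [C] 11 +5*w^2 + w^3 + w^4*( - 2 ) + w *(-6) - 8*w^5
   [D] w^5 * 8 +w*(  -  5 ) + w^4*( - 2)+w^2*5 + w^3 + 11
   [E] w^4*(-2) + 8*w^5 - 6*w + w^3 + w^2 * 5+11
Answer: E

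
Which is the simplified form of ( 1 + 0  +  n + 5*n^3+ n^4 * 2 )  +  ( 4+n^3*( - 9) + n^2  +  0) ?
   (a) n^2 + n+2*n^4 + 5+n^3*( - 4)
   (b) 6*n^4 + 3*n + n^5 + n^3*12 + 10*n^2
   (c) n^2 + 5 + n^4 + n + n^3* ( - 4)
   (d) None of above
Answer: a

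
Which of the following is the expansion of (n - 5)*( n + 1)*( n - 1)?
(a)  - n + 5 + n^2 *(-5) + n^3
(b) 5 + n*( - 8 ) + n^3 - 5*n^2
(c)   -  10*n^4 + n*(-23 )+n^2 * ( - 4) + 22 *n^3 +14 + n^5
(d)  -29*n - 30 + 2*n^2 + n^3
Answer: a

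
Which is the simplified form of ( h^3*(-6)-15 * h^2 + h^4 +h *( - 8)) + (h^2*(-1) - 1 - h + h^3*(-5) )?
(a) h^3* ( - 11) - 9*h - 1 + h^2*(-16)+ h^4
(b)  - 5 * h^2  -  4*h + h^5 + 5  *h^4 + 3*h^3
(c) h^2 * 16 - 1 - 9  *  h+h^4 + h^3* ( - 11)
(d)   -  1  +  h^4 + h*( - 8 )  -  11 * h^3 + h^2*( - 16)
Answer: a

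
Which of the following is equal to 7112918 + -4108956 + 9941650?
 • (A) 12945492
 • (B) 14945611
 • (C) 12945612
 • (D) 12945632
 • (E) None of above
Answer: C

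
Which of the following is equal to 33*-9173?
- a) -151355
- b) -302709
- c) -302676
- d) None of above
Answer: b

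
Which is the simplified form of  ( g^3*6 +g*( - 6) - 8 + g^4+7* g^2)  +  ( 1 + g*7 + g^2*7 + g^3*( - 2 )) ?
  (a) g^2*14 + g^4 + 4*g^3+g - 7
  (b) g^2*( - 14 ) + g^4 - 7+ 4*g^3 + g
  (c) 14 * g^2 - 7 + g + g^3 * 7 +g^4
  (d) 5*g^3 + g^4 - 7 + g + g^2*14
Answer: a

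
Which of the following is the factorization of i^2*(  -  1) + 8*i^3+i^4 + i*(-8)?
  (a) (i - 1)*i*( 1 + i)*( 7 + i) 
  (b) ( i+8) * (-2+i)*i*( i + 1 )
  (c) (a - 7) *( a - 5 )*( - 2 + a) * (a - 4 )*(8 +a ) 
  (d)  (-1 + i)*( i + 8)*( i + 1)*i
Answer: d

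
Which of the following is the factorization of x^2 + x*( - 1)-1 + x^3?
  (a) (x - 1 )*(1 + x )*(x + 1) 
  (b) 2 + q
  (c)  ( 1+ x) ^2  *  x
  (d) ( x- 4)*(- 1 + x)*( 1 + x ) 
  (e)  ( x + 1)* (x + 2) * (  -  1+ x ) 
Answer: a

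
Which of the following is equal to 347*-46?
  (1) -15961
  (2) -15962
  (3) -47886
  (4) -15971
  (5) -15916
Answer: 2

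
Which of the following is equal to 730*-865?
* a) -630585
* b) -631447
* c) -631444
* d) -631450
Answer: d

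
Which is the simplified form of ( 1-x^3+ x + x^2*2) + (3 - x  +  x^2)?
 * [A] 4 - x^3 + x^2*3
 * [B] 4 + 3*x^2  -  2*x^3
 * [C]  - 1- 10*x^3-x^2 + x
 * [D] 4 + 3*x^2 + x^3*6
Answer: A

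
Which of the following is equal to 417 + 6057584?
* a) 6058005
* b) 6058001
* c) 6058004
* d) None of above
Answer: b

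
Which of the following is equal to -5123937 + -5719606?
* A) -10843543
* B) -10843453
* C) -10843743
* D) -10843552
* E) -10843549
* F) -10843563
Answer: A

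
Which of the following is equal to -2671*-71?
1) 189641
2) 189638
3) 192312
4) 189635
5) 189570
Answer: 1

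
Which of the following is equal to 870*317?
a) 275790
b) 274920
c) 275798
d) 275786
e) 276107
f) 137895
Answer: a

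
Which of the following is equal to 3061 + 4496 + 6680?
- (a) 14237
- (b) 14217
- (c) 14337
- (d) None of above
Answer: a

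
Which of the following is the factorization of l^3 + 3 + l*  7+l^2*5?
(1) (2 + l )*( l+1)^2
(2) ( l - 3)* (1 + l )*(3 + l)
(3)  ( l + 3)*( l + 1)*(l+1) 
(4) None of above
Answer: 3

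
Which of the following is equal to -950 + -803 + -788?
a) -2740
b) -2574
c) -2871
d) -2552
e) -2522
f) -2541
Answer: f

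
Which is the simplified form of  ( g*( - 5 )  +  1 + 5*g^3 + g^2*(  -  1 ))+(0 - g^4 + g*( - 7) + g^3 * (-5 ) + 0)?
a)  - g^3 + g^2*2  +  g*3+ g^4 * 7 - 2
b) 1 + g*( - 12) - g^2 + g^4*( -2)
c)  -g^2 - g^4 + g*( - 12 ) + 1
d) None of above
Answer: c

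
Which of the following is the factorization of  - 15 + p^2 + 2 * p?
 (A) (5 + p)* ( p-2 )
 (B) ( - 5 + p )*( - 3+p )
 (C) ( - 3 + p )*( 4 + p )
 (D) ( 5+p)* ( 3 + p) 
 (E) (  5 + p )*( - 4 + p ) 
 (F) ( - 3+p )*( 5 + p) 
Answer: F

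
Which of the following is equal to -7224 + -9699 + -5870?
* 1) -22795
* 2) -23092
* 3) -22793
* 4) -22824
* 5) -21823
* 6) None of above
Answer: 3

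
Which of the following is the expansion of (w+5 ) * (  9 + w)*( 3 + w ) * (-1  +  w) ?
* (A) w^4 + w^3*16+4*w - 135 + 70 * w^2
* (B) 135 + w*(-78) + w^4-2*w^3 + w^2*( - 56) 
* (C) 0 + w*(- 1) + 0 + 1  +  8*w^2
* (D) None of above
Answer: D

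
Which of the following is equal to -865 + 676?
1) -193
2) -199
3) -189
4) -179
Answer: 3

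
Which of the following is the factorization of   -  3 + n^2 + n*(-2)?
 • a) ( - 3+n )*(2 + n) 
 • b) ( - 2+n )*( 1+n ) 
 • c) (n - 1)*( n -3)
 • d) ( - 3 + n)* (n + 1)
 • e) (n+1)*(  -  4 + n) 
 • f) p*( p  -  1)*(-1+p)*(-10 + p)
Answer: d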